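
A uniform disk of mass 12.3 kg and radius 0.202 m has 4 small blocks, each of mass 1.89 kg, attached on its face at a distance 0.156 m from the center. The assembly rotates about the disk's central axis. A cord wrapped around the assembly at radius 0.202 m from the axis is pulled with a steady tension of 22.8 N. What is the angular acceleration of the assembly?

α ≈ 10.6 rad/s²

I_disk = ½MR² = ½(12.3)(0.202)² = 0.2509 kg·m².
I_blocks = 4·m·r² = 4(1.89)(0.156)² = 0.1840 kg·m².
Total I = 0.4349 kg·m².
τ = F r = (22.8)(0.202) = 4.606 N·m.
α = τ/I = 4.606/0.4349 = 10.59 rad/s².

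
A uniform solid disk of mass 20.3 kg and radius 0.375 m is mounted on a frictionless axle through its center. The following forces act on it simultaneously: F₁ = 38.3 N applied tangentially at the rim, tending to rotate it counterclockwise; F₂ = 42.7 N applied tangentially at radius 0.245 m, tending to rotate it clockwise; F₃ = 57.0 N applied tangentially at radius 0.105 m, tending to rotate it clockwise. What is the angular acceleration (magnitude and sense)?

I = ½MR² = (1/2)(20.3)(0.375)² = 1.427 kg·m².
Taking counterclockwise as positive: τ₁ = +(38.3)(0.375) = +14.36 N·m; τ₂ = −(42.7)(0.245) = −10.46 N·m; τ₃ = −(57.0)(0.105) = −5.985 N·m.
Net torque τ = -2.084 N·m.
α = τ/I = -2.084/1.427 = -1.460 rad/s².

α ≈ 1.46 rad/s², clockwise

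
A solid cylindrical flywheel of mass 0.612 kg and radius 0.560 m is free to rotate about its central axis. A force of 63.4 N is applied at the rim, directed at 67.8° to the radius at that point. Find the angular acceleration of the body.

I = ½MR² = (1/2)(0.612)(0.560)² = 0.09596 kg·m².
Only the tangential component produces torque: τ = F R sinθ = (63.4)(0.560) sin 67.8° = 32.87 N·m.
Newton's second law for rotation, τ = Iα, gives α = τ/I = 32.87/0.09596 = 342.6 rad/s².

α ≈ 343 rad/s²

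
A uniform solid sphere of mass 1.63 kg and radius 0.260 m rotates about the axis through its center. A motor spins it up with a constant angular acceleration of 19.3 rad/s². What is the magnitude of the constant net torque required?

τ ≈ 0.851 N·m

I = (2/5)MR² = (2/5)(1.63)(0.260)² = 0.04408 kg·m².
τ = Iα = (0.04408)(19.30) = 0.8507 N·m.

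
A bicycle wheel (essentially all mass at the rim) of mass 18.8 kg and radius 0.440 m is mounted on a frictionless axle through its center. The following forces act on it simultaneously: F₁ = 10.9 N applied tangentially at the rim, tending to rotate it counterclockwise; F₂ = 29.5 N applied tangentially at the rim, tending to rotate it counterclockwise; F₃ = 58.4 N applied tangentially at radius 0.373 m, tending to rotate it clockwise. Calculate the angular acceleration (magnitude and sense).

I = MR² = (18.8)(0.440)² = 3.640 kg·m².
Taking counterclockwise as positive: τ₁ = +(10.9)(0.440) = +4.796 N·m; τ₂ = +(29.5)(0.440) = +12.98 N·m; τ₃ = −(58.4)(0.373) = −21.78 N·m.
Net torque τ = -4.007 N·m.
α = τ/I = -4.007/3.640 = -1.101 rad/s².

α ≈ 1.10 rad/s², clockwise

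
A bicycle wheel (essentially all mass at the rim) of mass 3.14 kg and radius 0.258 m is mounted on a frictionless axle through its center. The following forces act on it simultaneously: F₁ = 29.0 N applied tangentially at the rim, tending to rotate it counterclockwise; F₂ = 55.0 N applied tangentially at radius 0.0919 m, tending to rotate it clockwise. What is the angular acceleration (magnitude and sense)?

I = MR² = (3.14)(0.258)² = 0.2090 kg·m².
Taking counterclockwise as positive: τ₁ = +(29.0)(0.258) = +7.482 N·m; τ₂ = −(55.0)(0.0919) = −5.054 N·m.
Net torque τ = 2.428 N·m.
α = τ/I = 2.428/0.2090 = 11.61 rad/s².

α ≈ 11.6 rad/s², counterclockwise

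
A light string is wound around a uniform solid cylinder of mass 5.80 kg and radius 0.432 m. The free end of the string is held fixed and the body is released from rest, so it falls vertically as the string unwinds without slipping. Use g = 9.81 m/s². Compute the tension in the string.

Translation: Mg − T = Ma. Rotation about the center: TR = Iα with I = ½MR².
With a = αR: T = (I/R²)a = (1/2)M a, so Mg = (1 + 0.5000)Ma.
a = g/(1 + 0.5000) = 9.81/1.500 = 6.540 m/s².
T = 0.5000·M·a = (0.5000)(5.80)(6.540) = 18.97 N.

T ≈ 19.0 N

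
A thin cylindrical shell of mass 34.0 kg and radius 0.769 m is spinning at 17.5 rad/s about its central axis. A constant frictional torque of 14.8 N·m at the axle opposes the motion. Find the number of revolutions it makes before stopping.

≈ 33.1 revolutions

I = MR² = (34.0)(0.769)² = 20.11 kg·m².
The net torque has magnitude 14.8 N·m, opposing ω.
|α| = τ/I = 14.80/20.11 = 0.7361 rad/s² (deceleration).
ω² = ω₀² − 2|α|θ with ω = 0 ⇒ θ = ω₀²/(2|α|) = 208.0 rad = 33.11 rev.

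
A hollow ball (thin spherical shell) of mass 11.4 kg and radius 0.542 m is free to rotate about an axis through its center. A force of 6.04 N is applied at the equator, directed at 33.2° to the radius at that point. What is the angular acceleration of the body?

α ≈ 0.803 rad/s²

I = (2/3)MR² = (2/3)(11.4)(0.542)² = 2.233 kg·m².
Only the tangential component produces torque: τ = F R sinθ = (6.04)(0.542) sin 33.2° = 1.793 N·m.
From τ = Iα: α = 1.793/2.233 = 0.8029 rad/s².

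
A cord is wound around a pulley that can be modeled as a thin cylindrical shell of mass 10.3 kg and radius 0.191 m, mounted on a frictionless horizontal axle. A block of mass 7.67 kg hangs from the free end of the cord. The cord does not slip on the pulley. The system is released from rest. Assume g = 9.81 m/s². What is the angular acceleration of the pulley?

α ≈ 21.9 rad/s²

I = MR² = (10.3)(0.191)² = 0.3758 kg·m².
Block: mg − T = ma. Pulley: TR = Iα. No-slip: a = αR, so T = (I/R²)a = 10.30·a.
Then mg = (m + 10.30)a, so a = (7.67)(9.81)/(7.67 + 10.30) = 4.187 m/s².
α = a/R = 4.187/0.191 = 21.92 rad/s².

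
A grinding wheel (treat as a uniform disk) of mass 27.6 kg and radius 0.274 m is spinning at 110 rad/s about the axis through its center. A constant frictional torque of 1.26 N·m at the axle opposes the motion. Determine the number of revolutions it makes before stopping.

I = ½MR² = (1/2)(27.6)(0.274)² = 1.036 kg·m².
The net torque has magnitude 1.26 N·m, opposing ω.
|α| = τ/I = 1.260/1.036 = 1.216 rad/s² (deceleration).
ω² = ω₀² − 2|α|θ with ω = 0 ⇒ θ = ω₀²/(2|α|) = 4975 rad = 791.7 rev.

≈ 792 revolutions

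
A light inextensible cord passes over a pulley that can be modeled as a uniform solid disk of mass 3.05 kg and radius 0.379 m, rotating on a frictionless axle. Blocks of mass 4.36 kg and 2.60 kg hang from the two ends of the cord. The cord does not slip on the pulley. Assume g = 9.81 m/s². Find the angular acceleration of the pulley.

I = ½MR² = (1/2)(3.05)(0.379)² = 0.2191 kg·m².
Heavier block: m₁g − T₁ = m₁a. Lighter block: T₂ − m₂g = m₂a.
Pulley: (T₁ − T₂)R = Iα = I(a/R), so T₁ − T₂ = (I/R²)a = (1/2)M_p a = 1.525·a.
Adding the three: (m₁ − m₂)g = (m₁ + m₂ + 1.525)a, so a = (4.36 − 2.60)(9.81)/(4.36 + 2.60 + 1.525) = 2.035 m/s².
α = a/R = 2.035/0.379 = 5.369 rad/s².

α ≈ 5.37 rad/s²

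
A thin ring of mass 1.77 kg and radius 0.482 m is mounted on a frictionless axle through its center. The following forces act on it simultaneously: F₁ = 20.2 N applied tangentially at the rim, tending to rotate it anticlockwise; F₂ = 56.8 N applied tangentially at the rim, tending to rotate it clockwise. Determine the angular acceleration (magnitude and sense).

I = MR² = (1.77)(0.482)² = 0.4112 kg·m².
Taking anticlockwise as positive: τ₁ = +(20.2)(0.482) = +9.736 N·m; τ₂ = −(56.8)(0.482) = −27.38 N·m.
Net torque τ = -17.64 N·m.
α = τ/I = -17.64/0.4112 = -42.90 rad/s².

α ≈ 42.9 rad/s², clockwise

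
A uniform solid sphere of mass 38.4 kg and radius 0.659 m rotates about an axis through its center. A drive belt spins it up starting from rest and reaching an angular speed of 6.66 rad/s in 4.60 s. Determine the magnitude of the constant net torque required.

τ ≈ 9.66 N·m

I = (2/5)MR² = (2/5)(38.4)(0.659)² = 6.671 kg·m².
α = Δω/Δt = (6.66 − 0)/4.60 = 1.448 rad/s².
τ = Iα = (6.671)(1.448) = 9.658 N·m.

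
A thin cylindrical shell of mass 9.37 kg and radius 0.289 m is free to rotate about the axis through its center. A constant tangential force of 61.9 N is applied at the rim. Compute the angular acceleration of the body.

α ≈ 22.9 rad/s²

I = MR² = (9.37)(0.289)² = 0.7826 kg·m².
τ = F R = (61.9)(0.289) = 17.89 N·m.
Newton's second law for rotation, τ = Iα, gives α = τ/I = 17.89/0.7826 = 22.86 rad/s².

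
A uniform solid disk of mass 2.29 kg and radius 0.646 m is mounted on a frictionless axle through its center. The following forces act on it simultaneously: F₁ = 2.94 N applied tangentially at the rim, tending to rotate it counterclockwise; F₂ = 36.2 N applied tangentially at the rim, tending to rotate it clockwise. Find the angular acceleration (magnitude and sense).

α ≈ 45.0 rad/s², clockwise

I = ½MR² = (1/2)(2.29)(0.646)² = 0.4778 kg·m².
Taking counterclockwise as positive: τ₁ = +(2.94)(0.646) = +1.899 N·m; τ₂ = −(36.2)(0.646) = −23.39 N·m.
Net torque τ = -21.49 N·m.
α = τ/I = -21.49/0.4778 = -44.97 rad/s².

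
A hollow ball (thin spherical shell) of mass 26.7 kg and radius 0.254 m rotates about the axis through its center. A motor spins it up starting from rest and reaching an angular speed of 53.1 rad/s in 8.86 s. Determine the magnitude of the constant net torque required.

τ ≈ 6.88 N·m

I = (2/3)MR² = (2/3)(26.7)(0.254)² = 1.148 kg·m².
α = Δω/Δt = (53.1 − 0)/8.86 = 5.993 rad/s².
τ = Iα = (1.148)(5.993) = 6.883 N·m.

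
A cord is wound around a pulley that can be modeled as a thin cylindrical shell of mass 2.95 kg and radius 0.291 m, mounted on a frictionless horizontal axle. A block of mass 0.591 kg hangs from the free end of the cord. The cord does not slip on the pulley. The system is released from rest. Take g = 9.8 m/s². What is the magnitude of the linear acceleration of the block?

I = MR² = (2.95)(0.291)² = 0.2498 kg·m².
Block: mg − T = ma. Pulley: TR = Iα. No-slip: a = αR, so T = (I/R²)a = 2.950·a.
Then mg = (m + 2.950)a, so a = (0.591)(9.8)/(0.591 + 2.950) = 1.636 m/s².

a ≈ 1.64 m/s²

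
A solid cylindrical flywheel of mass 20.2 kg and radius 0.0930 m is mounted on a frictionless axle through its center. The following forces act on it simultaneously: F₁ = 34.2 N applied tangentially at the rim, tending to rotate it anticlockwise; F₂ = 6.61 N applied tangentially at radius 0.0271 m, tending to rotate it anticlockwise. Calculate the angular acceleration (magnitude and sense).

α ≈ 38.5 rad/s², anticlockwise

I = ½MR² = (1/2)(20.2)(0.0930)² = 0.08735 kg·m².
Taking anticlockwise as positive: τ₁ = +(34.2)(0.0930) = +3.181 N·m; τ₂ = +(6.61)(0.0271) = +0.1791 N·m.
Net torque τ = 3.360 N·m.
α = τ/I = 3.360/0.08735 = 38.46 rad/s².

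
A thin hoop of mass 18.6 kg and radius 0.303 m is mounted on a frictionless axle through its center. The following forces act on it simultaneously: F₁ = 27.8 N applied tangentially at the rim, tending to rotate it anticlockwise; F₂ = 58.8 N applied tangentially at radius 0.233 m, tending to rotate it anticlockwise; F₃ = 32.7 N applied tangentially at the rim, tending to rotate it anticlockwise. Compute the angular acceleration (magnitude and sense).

α ≈ 18.8 rad/s², anticlockwise

I = MR² = (18.6)(0.303)² = 1.708 kg·m².
Taking anticlockwise as positive: τ₁ = +(27.8)(0.303) = +8.423 N·m; τ₂ = +(58.8)(0.233) = +13.70 N·m; τ₃ = +(32.7)(0.303) = +9.908 N·m.
Net torque τ = 32.03 N·m.
α = τ/I = 32.03/1.708 = 18.76 rad/s².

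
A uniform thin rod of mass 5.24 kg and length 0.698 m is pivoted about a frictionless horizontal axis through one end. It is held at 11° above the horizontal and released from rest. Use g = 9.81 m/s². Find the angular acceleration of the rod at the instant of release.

α ≈ 20.7 rad/s²

About the pivot, I = (1/3)ML² = (1/3)(5.24)(0.698)² = 0.8510 kg·m².
The weight acts at the center, a distance L/2 = 0.3490 m from the pivot; τ = Mg(L/2) cos 11° = 17.61 N·m.
α = τ/I = 17.61/0.8510 = 20.69 rad/s².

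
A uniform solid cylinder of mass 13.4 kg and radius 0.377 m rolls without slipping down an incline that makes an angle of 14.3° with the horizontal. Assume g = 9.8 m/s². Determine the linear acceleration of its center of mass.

Translation along the incline: Mg sinθ − f = Ma.
Rotation about the center: fR = Iα with I = ½MR². No-slip gives a = αR, so f = (I/R²)a = (1/2)M a.
Substituting: Mg sinθ = (1 + 0.5000)Ma, so a = g sinθ/(1 + 0.5000) = (9.8) sin 14.3° / 1.500 = 1.614 m/s².

a ≈ 1.61 m/s²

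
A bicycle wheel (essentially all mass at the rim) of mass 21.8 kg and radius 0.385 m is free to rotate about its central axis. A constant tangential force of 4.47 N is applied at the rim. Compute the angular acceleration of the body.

α ≈ 0.533 rad/s²

I = MR² = (21.8)(0.385)² = 3.231 kg·m².
τ = F R = (4.47)(0.385) = 1.721 N·m.
From τ = Iα: α = 1.721/3.231 = 0.5326 rad/s².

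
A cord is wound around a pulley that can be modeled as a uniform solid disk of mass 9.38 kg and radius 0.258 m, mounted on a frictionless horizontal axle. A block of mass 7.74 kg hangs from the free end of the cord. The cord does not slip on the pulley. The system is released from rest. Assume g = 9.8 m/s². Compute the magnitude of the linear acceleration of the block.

a ≈ 6.10 m/s²

I = ½MR² = (1/2)(9.38)(0.258)² = 0.3122 kg·m².
Block: mg − T = ma. Pulley: TR = Iα. No-slip: a = αR, so T = (I/R²)a = 4.690·a.
Then mg = (m + 4.690)a, so a = (7.74)(9.8)/(7.74 + 4.690) = 6.102 m/s².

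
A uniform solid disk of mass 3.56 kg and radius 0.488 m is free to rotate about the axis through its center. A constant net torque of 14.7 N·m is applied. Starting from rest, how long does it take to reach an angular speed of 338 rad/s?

t ≈ 9.75 s

I = ½MR² = (1/2)(3.56)(0.488)² = 0.4239 kg·m².
α = τ/I = 14.7/0.4239 = 34.68 rad/s².
ω = αt ⇒ t = ω/α = 338/34.68 = 9.747 s.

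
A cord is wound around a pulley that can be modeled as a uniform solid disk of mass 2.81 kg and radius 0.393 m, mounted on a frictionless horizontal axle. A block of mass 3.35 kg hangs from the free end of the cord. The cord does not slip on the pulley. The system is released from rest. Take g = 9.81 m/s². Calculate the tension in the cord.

T ≈ 9.71 N

I = ½MR² = (1/2)(2.81)(0.393)² = 0.2170 kg·m².
Block: mg − T = ma. Pulley: TR = Iα. No-slip: a = αR, so T = (I/R²)a = 1.405·a.
Then mg = (m + 1.405)a, so a = (3.35)(9.81)/(3.35 + 1.405) = 6.911 m/s².
T = 1.405·a = 9.710 N.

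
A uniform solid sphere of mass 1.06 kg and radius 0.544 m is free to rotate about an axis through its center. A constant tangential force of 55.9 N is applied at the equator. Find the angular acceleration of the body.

α ≈ 242 rad/s²

I = (2/5)MR² = (2/5)(1.06)(0.544)² = 0.1255 kg·m².
τ = F R = (55.9)(0.544) = 30.41 N·m.
Newton's second law for rotation, τ = Iα, gives α = τ/I = 30.41/0.1255 = 242.4 rad/s².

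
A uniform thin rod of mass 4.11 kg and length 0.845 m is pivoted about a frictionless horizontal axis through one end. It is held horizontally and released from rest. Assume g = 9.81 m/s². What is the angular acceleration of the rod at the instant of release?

About the pivot, I = (1/3)ML² = (1/3)(4.11)(0.845)² = 0.9782 kg·m².
The weight acts at the center, a distance L/2 = 0.4225 m from the pivot; τ = Mg(L/2) = 17.03 N·m.
α = τ/I = 17.03/0.9782 = 17.41 rad/s².

α ≈ 17.4 rad/s²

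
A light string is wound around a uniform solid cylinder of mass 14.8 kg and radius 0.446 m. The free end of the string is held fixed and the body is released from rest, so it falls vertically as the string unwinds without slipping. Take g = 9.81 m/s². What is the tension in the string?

T ≈ 48.4 N

Translation: Mg − T = Ma. Rotation about the center: TR = Iα with I = ½MR².
With a = αR: T = (I/R²)a = (1/2)M a, so Mg = (1 + 0.5000)Ma.
a = g/(1 + 0.5000) = 9.81/1.500 = 6.540 m/s².
T = 0.5000·M·a = (0.5000)(14.8)(6.540) = 48.40 N.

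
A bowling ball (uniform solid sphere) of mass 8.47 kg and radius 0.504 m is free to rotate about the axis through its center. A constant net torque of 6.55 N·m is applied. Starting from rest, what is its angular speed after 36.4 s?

I = (2/5)MR² = (2/5)(8.47)(0.504)² = 0.8606 kg·m².
α = τ/I = 6.55/0.8606 = 7.611 rad/s².
ω = ω₀ + αt = 0 + (7.611)(36.4) = 277.0 rad/s.

ω ≈ 277 rad/s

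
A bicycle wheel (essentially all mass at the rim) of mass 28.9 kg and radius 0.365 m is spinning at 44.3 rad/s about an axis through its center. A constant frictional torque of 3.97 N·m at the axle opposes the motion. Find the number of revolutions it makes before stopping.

I = MR² = (28.9)(0.365)² = 3.850 kg·m².
The net torque has magnitude 3.97 N·m, opposing ω.
|α| = τ/I = 3.970/3.850 = 1.031 rad/s² (deceleration).
ω² = ω₀² − 2|α|θ with ω = 0 ⇒ θ = ω₀²/(2|α|) = 951.6 rad = 151.5 rev.

≈ 151 revolutions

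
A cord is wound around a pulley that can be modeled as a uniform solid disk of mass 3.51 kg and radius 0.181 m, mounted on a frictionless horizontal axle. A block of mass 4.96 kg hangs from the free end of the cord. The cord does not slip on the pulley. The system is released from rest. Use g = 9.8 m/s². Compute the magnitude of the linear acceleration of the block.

I = ½MR² = (1/2)(3.51)(0.181)² = 0.05750 kg·m².
Block: mg − T = ma. Pulley: TR = Iα. No-slip: a = αR, so T = (I/R²)a = 1.755·a.
Then mg = (m + 1.755)a, so a = (4.96)(9.8)/(4.96 + 1.755) = 7.239 m/s².

a ≈ 7.24 m/s²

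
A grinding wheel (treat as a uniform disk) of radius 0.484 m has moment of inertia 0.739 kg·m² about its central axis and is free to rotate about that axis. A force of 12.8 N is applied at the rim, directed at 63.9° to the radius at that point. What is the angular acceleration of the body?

α ≈ 7.53 rad/s²

Only the tangential component produces torque: τ = F R sinθ = (12.8)(0.484) sin 63.9° = 5.563 N·m.
From τ = Iα: α = 5.563/0.7390 = 7.528 rad/s².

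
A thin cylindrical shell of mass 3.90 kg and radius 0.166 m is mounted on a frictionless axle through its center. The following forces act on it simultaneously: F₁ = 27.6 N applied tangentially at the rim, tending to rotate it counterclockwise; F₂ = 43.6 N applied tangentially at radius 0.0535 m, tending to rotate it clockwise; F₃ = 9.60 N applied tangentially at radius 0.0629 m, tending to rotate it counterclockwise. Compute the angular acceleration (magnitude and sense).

I = MR² = (3.90)(0.166)² = 0.1075 kg·m².
Taking counterclockwise as positive: τ₁ = +(27.6)(0.166) = +4.582 N·m; τ₂ = −(43.6)(0.0535) = −2.333 N·m; τ₃ = +(9.60)(0.0629) = +0.6038 N·m.
Net torque τ = 2.853 N·m.
α = τ/I = 2.853/0.1075 = 26.55 rad/s².

α ≈ 26.5 rad/s², counterclockwise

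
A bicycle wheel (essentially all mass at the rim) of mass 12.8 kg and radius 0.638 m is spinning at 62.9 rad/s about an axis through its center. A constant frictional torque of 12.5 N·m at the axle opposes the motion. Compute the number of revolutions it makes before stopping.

I = MR² = (12.8)(0.638)² = 5.210 kg·m².
The net torque has magnitude 12.5 N·m, opposing ω.
|α| = τ/I = 12.50/5.210 = 2.399 rad/s² (deceleration).
ω² = ω₀² − 2|α|θ with ω = 0 ⇒ θ = ω₀²/(2|α|) = 824.5 rad = 131.2 rev.

≈ 131 revolutions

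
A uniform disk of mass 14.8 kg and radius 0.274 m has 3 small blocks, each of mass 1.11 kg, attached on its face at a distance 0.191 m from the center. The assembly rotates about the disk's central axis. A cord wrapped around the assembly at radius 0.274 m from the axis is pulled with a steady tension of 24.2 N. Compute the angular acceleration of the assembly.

I_disk = ½MR² = ½(14.8)(0.274)² = 0.5556 kg·m².
I_blocks = 3·m·r² = 3(1.11)(0.191)² = 0.1215 kg·m².
Total I = 0.6770 kg·m².
τ = F r = (24.2)(0.274) = 6.631 N·m.
α = τ/I = 6.631/0.6770 = 9.794 rad/s².

α ≈ 9.79 rad/s²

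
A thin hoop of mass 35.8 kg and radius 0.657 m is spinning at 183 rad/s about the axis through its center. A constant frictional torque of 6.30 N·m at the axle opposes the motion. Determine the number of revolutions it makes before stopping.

I = MR² = (35.8)(0.657)² = 15.45 kg·m².
The net torque has magnitude 6.30 N·m, opposing ω.
|α| = τ/I = 6.300/15.45 = 0.4077 rad/s² (deceleration).
ω² = ω₀² − 2|α|θ with ω = 0 ⇒ θ = ω₀²/(2|α|) = 41070 rad = 6537 rev.

≈ 6540 revolutions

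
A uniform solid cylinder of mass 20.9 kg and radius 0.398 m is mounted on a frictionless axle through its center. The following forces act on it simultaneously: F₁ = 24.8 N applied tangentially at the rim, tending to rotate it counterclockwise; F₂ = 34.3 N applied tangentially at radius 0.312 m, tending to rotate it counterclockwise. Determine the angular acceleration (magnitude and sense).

α ≈ 12.4 rad/s², counterclockwise

I = ½MR² = (1/2)(20.9)(0.398)² = 1.655 kg·m².
Taking counterclockwise as positive: τ₁ = +(24.8)(0.398) = +9.870 N·m; τ₂ = +(34.3)(0.312) = +10.70 N·m.
Net torque τ = 20.57 N·m.
α = τ/I = 20.57/1.655 = 12.43 rad/s².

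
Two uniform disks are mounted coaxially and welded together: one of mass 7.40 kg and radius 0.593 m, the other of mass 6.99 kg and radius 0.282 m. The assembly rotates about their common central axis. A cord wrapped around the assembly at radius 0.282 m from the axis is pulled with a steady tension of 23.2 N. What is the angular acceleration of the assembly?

I = ½M₁R₁² + ½M₂R₂² = ½(7.40)(0.593)² + ½(6.99)(0.282)² = 1.579 kg·m².
τ = F r = (23.2)(0.282) = 6.542 N·m.
α = τ/I = 6.542/1.579 = 4.143 rad/s².

α ≈ 4.14 rad/s²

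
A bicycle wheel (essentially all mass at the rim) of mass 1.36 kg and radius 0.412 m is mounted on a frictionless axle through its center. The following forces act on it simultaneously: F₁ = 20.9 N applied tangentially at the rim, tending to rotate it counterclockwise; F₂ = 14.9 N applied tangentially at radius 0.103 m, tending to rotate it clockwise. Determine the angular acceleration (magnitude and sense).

I = MR² = (1.36)(0.412)² = 0.2309 kg·m².
Taking counterclockwise as positive: τ₁ = +(20.9)(0.412) = +8.611 N·m; τ₂ = −(14.9)(0.103) = −1.535 N·m.
Net torque τ = 7.076 N·m.
α = τ/I = 7.076/0.2309 = 30.65 rad/s².

α ≈ 30.7 rad/s², counterclockwise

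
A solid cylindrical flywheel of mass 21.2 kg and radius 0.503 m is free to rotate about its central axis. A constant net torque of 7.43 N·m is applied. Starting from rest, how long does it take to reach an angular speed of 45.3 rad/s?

I = ½MR² = (1/2)(21.2)(0.503)² = 2.682 kg·m².
α = τ/I = 7.43/2.682 = 2.770 rad/s².
ω = αt ⇒ t = ω/α = 45.3/2.770 = 16.35 s.

t ≈ 16.4 s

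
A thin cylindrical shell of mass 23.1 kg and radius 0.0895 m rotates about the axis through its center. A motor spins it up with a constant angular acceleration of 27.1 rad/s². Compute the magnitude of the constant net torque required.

τ ≈ 5.01 N·m

I = MR² = (23.1)(0.0895)² = 0.1850 kg·m².
τ = Iα = (0.1850)(27.10) = 5.014 N·m.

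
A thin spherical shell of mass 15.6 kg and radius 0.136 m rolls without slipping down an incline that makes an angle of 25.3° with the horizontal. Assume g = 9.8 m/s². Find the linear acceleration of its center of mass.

a ≈ 2.51 m/s²

Translation along the incline: Mg sinθ − f = Ma.
Rotation about the center: fR = Iα with I = (2/3)MR². No-slip gives a = αR, so f = (I/R²)a = (2/3)M a.
Substituting: Mg sinθ = (1 + 0.6667)Ma, so a = g sinθ/(1 + 0.6667) = (9.8) sin 25.3° / 1.667 = 2.513 m/s².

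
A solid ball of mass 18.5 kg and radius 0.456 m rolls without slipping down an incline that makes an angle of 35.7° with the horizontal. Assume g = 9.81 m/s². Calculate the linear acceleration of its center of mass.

a ≈ 4.09 m/s²

Translation along the incline: Mg sinθ − f = Ma.
Rotation about the center: fR = Iα with I = (2/5)MR². No-slip gives a = αR, so f = (I/R²)a = (2/5)M a.
Substituting: Mg sinθ = (1 + 0.4000)Ma, so a = g sinθ/(1 + 0.4000) = (9.81) sin 35.7° / 1.400 = 4.089 m/s².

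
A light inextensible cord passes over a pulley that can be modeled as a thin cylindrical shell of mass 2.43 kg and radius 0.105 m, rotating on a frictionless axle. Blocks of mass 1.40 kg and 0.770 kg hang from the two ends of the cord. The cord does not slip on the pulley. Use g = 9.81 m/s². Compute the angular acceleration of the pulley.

α ≈ 12.8 rad/s²

I = MR² = (2.43)(0.105)² = 0.02679 kg·m².
Heavier block: m₁g − T₁ = m₁a. Lighter block: T₂ − m₂g = m₂a.
Pulley: (T₁ − T₂)R = Iα = I(a/R), so T₁ − T₂ = (I/R²)a = 1·M_p a = 2.430·a.
Adding the three: (m₁ − m₂)g = (m₁ + m₂ + 2.430)a, so a = (1.40 − 0.770)(9.81)/(1.40 + 0.770 + 2.430) = 1.344 m/s².
α = a/R = 1.344/0.105 = 12.80 rad/s².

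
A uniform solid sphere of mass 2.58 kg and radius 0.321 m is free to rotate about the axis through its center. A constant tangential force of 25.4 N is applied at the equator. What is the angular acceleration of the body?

α ≈ 76.7 rad/s²

I = (2/5)MR² = (2/5)(2.58)(0.321)² = 0.1063 kg·m².
τ = F R = (25.4)(0.321) = 8.153 N·m.
From τ = Iα: α = 8.153/0.1063 = 76.67 rad/s².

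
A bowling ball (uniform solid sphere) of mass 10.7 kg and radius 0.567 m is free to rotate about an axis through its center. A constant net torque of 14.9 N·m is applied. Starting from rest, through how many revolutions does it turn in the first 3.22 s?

≈ 8.93 revolutions

I = (2/5)MR² = (2/5)(10.7)(0.567)² = 1.376 kg·m².
α = τ/I = 14.9/1.376 = 10.83 rad/s².
θ = ½αt² = ½(10.83)(3.22)² = 56.14 rad.
Revolutions = θ/(2π) = 8.935.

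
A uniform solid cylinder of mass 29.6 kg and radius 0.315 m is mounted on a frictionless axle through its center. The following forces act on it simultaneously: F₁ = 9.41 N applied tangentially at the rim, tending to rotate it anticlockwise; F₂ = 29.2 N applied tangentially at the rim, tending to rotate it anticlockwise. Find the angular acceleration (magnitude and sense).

α ≈ 8.28 rad/s², anticlockwise

I = ½MR² = (1/2)(29.6)(0.315)² = 1.469 kg·m².
Taking anticlockwise as positive: τ₁ = +(9.41)(0.315) = +2.964 N·m; τ₂ = +(29.2)(0.315) = +9.198 N·m.
Net torque τ = 12.16 N·m.
α = τ/I = 12.16/1.469 = 8.282 rad/s².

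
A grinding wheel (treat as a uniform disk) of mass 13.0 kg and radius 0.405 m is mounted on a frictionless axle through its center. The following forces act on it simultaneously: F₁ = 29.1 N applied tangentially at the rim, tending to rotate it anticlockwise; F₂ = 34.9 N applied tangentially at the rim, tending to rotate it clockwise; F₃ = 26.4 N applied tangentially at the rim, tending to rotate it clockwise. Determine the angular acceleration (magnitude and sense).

I = ½MR² = (1/2)(13.0)(0.405)² = 1.066 kg·m².
Taking anticlockwise as positive: τ₁ = +(29.1)(0.405) = +11.79 N·m; τ₂ = −(34.9)(0.405) = −14.13 N·m; τ₃ = −(26.4)(0.405) = −10.69 N·m.
Net torque τ = -13.04 N·m.
α = τ/I = -13.04/1.066 = -12.23 rad/s².

α ≈ 12.2 rad/s², clockwise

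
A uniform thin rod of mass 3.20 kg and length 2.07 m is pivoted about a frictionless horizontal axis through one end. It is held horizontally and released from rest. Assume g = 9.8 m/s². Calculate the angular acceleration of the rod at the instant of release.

About the pivot, I = (1/3)ML² = (1/3)(3.20)(2.07)² = 4.571 kg·m².
The weight acts at the center, a distance L/2 = 1.035 m from the pivot; τ = Mg(L/2) = 32.46 N·m.
α = τ/I = 32.46/4.571 = 7.101 rad/s².
(Equivalently α = (3g/(2L)) = 7.101 rad/s².)

α ≈ 7.10 rad/s²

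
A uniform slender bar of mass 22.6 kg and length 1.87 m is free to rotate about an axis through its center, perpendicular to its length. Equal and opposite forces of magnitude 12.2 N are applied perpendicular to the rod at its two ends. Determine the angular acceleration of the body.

α ≈ 3.46 rad/s²

I = (1/12)ML² = (1/12)(22.6)(1.87)² = 6.586 kg·m².
The couple gives τ = F·(L/2) + F·(L/2) = F L = (12.2)(1.87) = 22.81 N·m.
From τ = Iα: α = 22.81/6.586 = 3.464 rad/s².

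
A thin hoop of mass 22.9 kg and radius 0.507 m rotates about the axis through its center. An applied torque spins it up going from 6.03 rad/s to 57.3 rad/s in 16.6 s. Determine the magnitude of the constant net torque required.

I = MR² = (22.9)(0.507)² = 5.886 kg·m².
α = Δω/Δt = (57.3 − 6.03)/16.6 = 3.089 rad/s².
τ = Iα = (5.886)(3.089) = 18.18 N·m.

τ ≈ 18.2 N·m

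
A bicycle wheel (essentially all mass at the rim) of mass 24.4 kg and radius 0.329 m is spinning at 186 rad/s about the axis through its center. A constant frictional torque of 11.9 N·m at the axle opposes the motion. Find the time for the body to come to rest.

I = MR² = (24.4)(0.329)² = 2.641 kg·m².
The net torque has magnitude 11.9 N·m, opposing ω.
|α| = τ/I = 11.90/2.641 = 4.506 rad/s² (deceleration).
0 = ω₀ − |α|t ⇒ t = ω₀/|α| = 186/4.506 = 41.28 s.

t ≈ 41.3 s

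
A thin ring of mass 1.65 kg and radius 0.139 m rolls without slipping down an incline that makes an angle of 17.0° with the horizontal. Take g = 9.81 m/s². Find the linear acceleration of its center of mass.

a ≈ 1.43 m/s²

Translation along the incline: Mg sinθ − f = Ma.
Rotation about the center: fR = Iα with I = MR². No-slip gives a = αR, so f = (I/R²)a = M a.
Substituting: Mg sinθ = (1 + 1.000)Ma, so a = g sinθ/(1 + 1.000) = (9.81) sin 17.0° / 2.000 = 1.434 m/s².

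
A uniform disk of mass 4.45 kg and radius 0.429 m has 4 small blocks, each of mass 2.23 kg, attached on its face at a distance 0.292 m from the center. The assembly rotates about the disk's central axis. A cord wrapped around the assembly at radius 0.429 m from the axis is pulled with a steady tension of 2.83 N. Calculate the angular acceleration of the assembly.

α ≈ 1.04 rad/s²

I_disk = ½MR² = ½(4.45)(0.429)² = 0.4095 kg·m².
I_blocks = 4·m·r² = 4(2.23)(0.292)² = 0.7606 kg·m².
Total I = 1.170 kg·m².
τ = F r = (2.83)(0.429) = 1.214 N·m.
α = τ/I = 1.214/1.170 = 1.038 rad/s².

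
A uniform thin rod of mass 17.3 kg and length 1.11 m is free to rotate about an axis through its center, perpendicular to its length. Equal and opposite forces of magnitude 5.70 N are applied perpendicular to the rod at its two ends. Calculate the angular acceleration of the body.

α ≈ 3.56 rad/s²

I = (1/12)ML² = (1/12)(17.3)(1.11)² = 1.776 kg·m².
The couple gives τ = F·(L/2) + F·(L/2) = F L = (5.70)(1.11) = 6.327 N·m.
From τ = Iα: α = 6.327/1.776 = 3.562 rad/s².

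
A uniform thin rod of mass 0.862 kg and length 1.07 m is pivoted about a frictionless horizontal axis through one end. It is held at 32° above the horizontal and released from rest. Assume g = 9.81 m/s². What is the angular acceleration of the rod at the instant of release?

About the pivot, I = (1/3)ML² = (1/3)(0.862)(1.07)² = 0.3290 kg·m².
The weight acts at the center, a distance L/2 = 0.5350 m from the pivot; τ = Mg(L/2) cos 32° = 3.837 N·m.
α = τ/I = 3.837/0.3290 = 11.66 rad/s².

α ≈ 11.7 rad/s²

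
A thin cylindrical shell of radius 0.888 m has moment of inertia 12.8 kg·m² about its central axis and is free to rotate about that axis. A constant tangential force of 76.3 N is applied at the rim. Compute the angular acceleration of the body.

α ≈ 5.29 rad/s²

τ = F R = (76.3)(0.888) = 67.75 N·m.
From τ = Iα: α = 67.75/12.80 = 5.293 rad/s².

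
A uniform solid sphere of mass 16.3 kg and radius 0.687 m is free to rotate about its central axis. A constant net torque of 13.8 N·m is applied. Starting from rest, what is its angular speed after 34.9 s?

I = (2/5)MR² = (2/5)(16.3)(0.687)² = 3.077 kg·m².
α = τ/I = 13.8/3.077 = 4.485 rad/s².
ω = ω₀ + αt = 0 + (4.485)(34.9) = 156.5 rad/s.

ω ≈ 157 rad/s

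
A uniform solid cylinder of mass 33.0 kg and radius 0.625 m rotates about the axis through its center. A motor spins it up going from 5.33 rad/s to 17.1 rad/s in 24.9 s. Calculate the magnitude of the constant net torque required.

I = ½MR² = (1/2)(33.0)(0.625)² = 6.445 kg·m².
α = Δω/Δt = (17.1 − 5.33)/24.9 = 0.4727 rad/s².
τ = Iα = (6.445)(0.4727) = 3.047 N·m.

τ ≈ 3.05 N·m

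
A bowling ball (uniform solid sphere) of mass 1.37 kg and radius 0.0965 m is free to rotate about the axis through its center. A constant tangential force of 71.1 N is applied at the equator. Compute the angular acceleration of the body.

α ≈ 1340 rad/s²

I = (2/5)MR² = (2/5)(1.37)(0.0965)² = 0.005103 kg·m².
τ = F R = (71.1)(0.0965) = 6.861 N·m.
From τ = Iα: α = 6.861/0.005103 = 1345 rad/s².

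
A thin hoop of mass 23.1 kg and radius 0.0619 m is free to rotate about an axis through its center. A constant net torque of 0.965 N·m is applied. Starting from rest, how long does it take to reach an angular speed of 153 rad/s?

I = MR² = (23.1)(0.0619)² = 0.08851 kg·m².
α = τ/I = 0.965/0.08851 = 10.90 rad/s².
ω = αt ⇒ t = ω/α = 153/10.90 = 14.03 s.

t ≈ 14.0 s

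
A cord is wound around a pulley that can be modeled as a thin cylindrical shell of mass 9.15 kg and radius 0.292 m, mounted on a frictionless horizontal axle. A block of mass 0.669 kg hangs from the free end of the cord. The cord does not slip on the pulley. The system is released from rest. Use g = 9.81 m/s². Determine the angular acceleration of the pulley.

I = MR² = (9.15)(0.292)² = 0.7802 kg·m².
Block: mg − T = ma. Pulley: TR = Iα. No-slip: a = αR, so T = (I/R²)a = 9.150·a.
Then mg = (m + 9.150)a, so a = (0.669)(9.81)/(0.669 + 9.150) = 0.6684 m/s².
α = a/R = 0.6684/0.292 = 2.289 rad/s².

α ≈ 2.29 rad/s²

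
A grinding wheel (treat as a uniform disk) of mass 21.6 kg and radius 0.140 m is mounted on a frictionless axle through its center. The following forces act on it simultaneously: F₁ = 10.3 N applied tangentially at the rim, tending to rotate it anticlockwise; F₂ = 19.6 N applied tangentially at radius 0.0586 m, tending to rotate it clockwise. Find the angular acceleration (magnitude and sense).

I = ½MR² = (1/2)(21.6)(0.140)² = 0.2117 kg·m².
Taking anticlockwise as positive: τ₁ = +(10.3)(0.140) = +1.442 N·m; τ₂ = −(19.6)(0.0586) = −1.149 N·m.
Net torque τ = 0.2934 N·m.
α = τ/I = 0.2934/0.2117 = 1.386 rad/s².

α ≈ 1.39 rad/s², anticlockwise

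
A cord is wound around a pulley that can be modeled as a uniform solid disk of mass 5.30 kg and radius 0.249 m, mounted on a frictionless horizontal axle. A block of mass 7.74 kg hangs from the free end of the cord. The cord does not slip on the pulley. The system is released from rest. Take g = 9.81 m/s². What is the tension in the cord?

I = ½MR² = (1/2)(5.30)(0.249)² = 0.1643 kg·m².
Block: mg − T = ma. Pulley: TR = Iα. No-slip: a = αR, so T = (I/R²)a = 2.650·a.
Then mg = (m + 2.650)a, so a = (7.74)(9.81)/(7.74 + 2.650) = 7.308 m/s².
T = 2.650·a = 19.37 N.

T ≈ 19.4 N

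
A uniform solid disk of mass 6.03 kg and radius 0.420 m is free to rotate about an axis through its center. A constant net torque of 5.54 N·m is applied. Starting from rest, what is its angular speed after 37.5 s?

ω ≈ 391 rad/s

I = ½MR² = (1/2)(6.03)(0.420)² = 0.5318 kg·m².
α = τ/I = 5.54/0.5318 = 10.42 rad/s².
ω = ω₀ + αt = 0 + (10.42)(37.5) = 390.6 rad/s.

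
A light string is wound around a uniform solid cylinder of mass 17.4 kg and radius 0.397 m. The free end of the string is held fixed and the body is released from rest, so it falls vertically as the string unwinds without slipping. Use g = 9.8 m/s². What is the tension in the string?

Translation: Mg − T = Ma. Rotation about the center: TR = Iα with I = ½MR².
With a = αR: T = (I/R²)a = (1/2)M a, so Mg = (1 + 0.5000)Ma.
a = g/(1 + 0.5000) = 9.8/1.500 = 6.533 m/s².
T = 0.5000·M·a = (0.5000)(17.4)(6.533) = 56.84 N.

T ≈ 56.8 N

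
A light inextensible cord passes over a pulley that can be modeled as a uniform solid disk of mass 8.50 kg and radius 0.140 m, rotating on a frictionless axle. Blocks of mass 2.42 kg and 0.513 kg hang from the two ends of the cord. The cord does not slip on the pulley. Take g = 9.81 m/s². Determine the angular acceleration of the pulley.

α ≈ 18.6 rad/s²

I = ½MR² = (1/2)(8.50)(0.140)² = 0.08330 kg·m².
Heavier block: m₁g − T₁ = m₁a. Lighter block: T₂ − m₂g = m₂a.
Pulley: (T₁ − T₂)R = Iα = I(a/R), so T₁ − T₂ = (I/R²)a = (1/2)M_p a = 4.250·a.
Adding the three: (m₁ − m₂)g = (m₁ + m₂ + 4.250)a, so a = (2.42 − 0.513)(9.81)/(2.42 + 0.513 + 4.250) = 2.604 m/s².
α = a/R = 2.604/0.140 = 18.60 rad/s².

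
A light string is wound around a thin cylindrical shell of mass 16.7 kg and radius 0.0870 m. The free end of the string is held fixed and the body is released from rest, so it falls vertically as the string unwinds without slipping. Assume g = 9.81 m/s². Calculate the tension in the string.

Translation: Mg − T = Ma. Rotation about the center: TR = Iα with I = MR².
With a = αR: T = (I/R²)a = M a, so Mg = (1 + 1.000)Ma.
a = g/(1 + 1.000) = 9.81/2.000 = 4.905 m/s².
T = 1.000·M·a = (1.000)(16.7)(4.905) = 81.91 N.

T ≈ 81.9 N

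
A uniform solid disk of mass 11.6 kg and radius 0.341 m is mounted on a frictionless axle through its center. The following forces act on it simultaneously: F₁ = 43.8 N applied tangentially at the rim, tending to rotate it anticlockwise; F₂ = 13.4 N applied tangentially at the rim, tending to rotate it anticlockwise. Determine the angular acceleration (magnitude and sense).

α ≈ 28.9 rad/s², anticlockwise

I = ½MR² = (1/2)(11.6)(0.341)² = 0.6744 kg·m².
Taking anticlockwise as positive: τ₁ = +(43.8)(0.341) = +14.94 N·m; τ₂ = +(13.4)(0.341) = +4.569 N·m.
Net torque τ = 19.51 N·m.
α = τ/I = 19.51/0.6744 = 28.92 rad/s².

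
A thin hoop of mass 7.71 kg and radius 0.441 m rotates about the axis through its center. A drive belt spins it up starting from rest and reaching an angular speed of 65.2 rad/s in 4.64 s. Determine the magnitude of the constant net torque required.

τ ≈ 21.1 N·m

I = MR² = (7.71)(0.441)² = 1.499 kg·m².
α = Δω/Δt = (65.2 − 0)/4.64 = 14.05 rad/s².
τ = Iα = (1.499)(14.05) = 21.07 N·m.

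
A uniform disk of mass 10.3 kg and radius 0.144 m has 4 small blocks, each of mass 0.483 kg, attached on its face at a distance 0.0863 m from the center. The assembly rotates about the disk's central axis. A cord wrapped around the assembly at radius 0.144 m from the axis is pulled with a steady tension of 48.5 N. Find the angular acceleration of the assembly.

α ≈ 57.6 rad/s²

I_disk = ½MR² = ½(10.3)(0.144)² = 0.1068 kg·m².
I_blocks = 4·m·r² = 4(0.483)(0.0863)² = 0.01439 kg·m².
Total I = 0.1212 kg·m².
τ = F r = (48.5)(0.144) = 6.984 N·m.
α = τ/I = 6.984/0.1212 = 57.63 rad/s².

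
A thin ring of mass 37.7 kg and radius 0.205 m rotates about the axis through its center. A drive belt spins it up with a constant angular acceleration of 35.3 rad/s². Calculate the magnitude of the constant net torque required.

τ ≈ 55.9 N·m

I = MR² = (37.7)(0.205)² = 1.584 kg·m².
τ = Iα = (1.584)(35.30) = 55.93 N·m.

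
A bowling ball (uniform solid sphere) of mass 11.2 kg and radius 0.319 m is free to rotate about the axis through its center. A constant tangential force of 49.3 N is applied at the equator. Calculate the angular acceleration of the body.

I = (2/5)MR² = (2/5)(11.2)(0.319)² = 0.4559 kg·m².
τ = F R = (49.3)(0.319) = 15.73 N·m.
Newton's second law for rotation, τ = Iα, gives α = τ/I = 15.73/0.4559 = 34.50 rad/s².

α ≈ 34.5 rad/s²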